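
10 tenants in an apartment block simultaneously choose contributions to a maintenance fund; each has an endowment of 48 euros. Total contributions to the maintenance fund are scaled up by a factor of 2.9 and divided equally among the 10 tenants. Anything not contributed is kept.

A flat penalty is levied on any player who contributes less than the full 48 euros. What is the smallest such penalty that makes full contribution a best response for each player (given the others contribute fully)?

34.08 euros

Given the others contribute fully, the best deviation is to contribute 0 (any partial contribution still incurs the fine and gives up units whose private return 0.2900 is below 1).
Deviating from 48 to 0 saves 48 euros but forfeits the deviator's share of the drop in the maintenance fund: 2.9/10 × 48 = 13.92.
So the deviation gain is 48 − 13.92 = 34.08, and the fine must be at least 34.08 euros to wipe it out.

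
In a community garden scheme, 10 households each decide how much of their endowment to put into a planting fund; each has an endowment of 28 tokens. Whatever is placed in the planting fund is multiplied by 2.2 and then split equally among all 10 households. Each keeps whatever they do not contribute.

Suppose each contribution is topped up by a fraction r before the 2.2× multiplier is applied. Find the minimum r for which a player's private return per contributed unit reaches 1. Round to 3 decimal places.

3.545

With matching at rate r, one contributed unit becomes (1 + r) in the planting fund and returns 2.2 × (1 + r) / 10 to the contributor.
Setting this equal to 1: 1 + r = 10/2.2 = 4.5455.
So the minimum matching rate is r = 4.5455 − 1 = 3.545.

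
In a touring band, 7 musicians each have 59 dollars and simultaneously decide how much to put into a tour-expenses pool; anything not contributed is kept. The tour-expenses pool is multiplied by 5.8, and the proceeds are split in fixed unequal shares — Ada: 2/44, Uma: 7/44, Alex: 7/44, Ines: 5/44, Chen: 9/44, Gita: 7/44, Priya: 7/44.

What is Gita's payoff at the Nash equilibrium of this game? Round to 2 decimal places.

Each unit j contributes comes back to j as 5.8 × (j's share), so j prefers to contribute only if that share exceeds 1/5.8 = 0.1724; otherwise keeping the unit dominates.
Chen alone (share 9/44) is above the threshold, contributing 59; the remaining 6 contribute 0. Total contributed: 59.
Gita keeps 59 and receives 5.8 × 59 × 7/44 = 54.44 from the tour-expenses pool, for a payoff of 113.44.

113.44 dollars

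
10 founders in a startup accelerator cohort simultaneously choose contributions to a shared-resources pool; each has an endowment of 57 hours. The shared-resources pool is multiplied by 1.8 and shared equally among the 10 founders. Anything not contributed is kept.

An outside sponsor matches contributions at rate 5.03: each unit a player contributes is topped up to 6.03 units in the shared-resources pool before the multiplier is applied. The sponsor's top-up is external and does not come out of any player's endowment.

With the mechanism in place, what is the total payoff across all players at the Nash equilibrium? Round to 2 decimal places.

6186.78 hours

With the mechanism, a contributed unit returns 1.8 × 6.03 / 10 = 1.0854 per unit of net cost to the contributor — now above 1 — so contributing fully is weakly dominant for every player.
So the Nash equilibrium is full contribution by all 10; the group earns 1.8 × 6.03 × 570 = 6186.78.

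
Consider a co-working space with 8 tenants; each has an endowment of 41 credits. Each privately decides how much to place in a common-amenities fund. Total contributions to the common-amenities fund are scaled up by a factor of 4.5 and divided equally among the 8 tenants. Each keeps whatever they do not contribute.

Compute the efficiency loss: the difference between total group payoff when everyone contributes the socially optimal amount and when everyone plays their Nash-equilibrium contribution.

Each contributed unit returns 4.5/8 = 0.5625 to its contributor — below 1 — so contributing 0 is dominant for every player. At the Nash equilibrium everyone keeps their 41, and the group total is 8 × 41 = 328.
Each contributed unit returns 4.500 to the group as a whole (0.5625 to each of 8 players), which exceeds 1, so the social optimum is full contribution: group total = 4.500 × 328 = 1476.00.
Efficiency loss = 1476.00 − 328 = 1148.00.

1148.00 credits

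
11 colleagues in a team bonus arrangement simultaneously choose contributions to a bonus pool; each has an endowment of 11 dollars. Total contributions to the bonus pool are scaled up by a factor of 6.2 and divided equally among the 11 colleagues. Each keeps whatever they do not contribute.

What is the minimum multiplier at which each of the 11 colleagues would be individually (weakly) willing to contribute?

A contributed unit returns (multiplier)/11 to its contributor.
This reaches 1 exactly when the multiplier is 11.

11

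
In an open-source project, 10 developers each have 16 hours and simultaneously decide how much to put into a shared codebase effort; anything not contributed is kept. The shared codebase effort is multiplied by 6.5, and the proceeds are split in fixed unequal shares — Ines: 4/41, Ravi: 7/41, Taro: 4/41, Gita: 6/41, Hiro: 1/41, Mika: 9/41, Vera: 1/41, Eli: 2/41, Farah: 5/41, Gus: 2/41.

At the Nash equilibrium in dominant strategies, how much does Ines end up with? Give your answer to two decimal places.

Each unit j contributes comes back to j as 6.5 × (j's share), so j prefers to contribute only if that share exceeds 1/6.5 = 0.1538; otherwise keeping the unit dominates.
Ravi and Mika clear that bar, contributing 16 each; the remaining 8 contribute 0. Total contributed: 32.
Ines keeps 16 and receives 6.5 × 32 × 4/41 = 20.29 from the shared codebase effort, for a payoff of 36.29.

36.29 hours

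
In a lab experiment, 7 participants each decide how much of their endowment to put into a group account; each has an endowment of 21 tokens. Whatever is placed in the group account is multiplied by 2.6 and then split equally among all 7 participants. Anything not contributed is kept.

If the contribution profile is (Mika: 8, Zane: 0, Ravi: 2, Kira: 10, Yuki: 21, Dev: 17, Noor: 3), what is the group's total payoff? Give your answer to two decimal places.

Total contributed: 8 + 0 + 2 + 10 + 21 + 17 + 3 = 61; total kept: 7 × 21 − 61 = 86.
The group account pays out 2.6 × 61 = 158.60 in aggregate.
Group total = 86 + 158.60 = 244.60.

244.60 tokens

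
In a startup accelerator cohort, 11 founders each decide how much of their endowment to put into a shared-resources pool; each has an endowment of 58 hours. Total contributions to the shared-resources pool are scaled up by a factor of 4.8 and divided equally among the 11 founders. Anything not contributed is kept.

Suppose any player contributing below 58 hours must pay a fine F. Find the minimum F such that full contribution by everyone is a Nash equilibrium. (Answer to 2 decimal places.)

32.69 hours

Given the others contribute fully, the best deviation is to contribute 0 (any partial contribution still incurs the fine and gives up units whose private return 0.4364 is below 1).
Deviating from 58 to 0 saves 58 hours but forfeits the deviator's share of the drop in the shared-resources pool: 4.8/11 × 58 = 25.31.
So the deviation gain is 58 − 25.31 = 32.69, and the fine must be at least 32.69 hours to wipe it out.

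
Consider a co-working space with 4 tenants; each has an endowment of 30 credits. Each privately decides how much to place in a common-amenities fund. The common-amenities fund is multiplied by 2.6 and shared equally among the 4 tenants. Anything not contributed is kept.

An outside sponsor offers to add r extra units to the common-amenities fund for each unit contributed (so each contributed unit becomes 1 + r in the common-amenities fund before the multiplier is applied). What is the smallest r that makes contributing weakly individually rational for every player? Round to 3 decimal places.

0.538

With matching at rate r, one contributed unit becomes (1 + r) in the common-amenities fund and returns 2.6 × (1 + r) / 4 to the contributor.
Setting this equal to 1: 1 + r = 4/2.6 = 1.5385.
So the minimum matching rate is r = 1.5385 − 1 = 0.538.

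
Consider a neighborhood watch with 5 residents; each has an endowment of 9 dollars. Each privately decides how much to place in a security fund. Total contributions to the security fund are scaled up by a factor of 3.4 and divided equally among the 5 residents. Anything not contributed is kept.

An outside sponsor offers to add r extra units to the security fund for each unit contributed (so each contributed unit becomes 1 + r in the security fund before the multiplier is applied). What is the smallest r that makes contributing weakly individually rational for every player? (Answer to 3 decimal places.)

With matching at rate r, one contributed unit becomes (1 + r) in the security fund and returns 3.4 × (1 + r) / 5 to the contributor.
Setting this equal to 1: 1 + r = 5/3.4 = 1.4706.
So the minimum matching rate is r = 1.4706 − 1 = 0.471.

0.471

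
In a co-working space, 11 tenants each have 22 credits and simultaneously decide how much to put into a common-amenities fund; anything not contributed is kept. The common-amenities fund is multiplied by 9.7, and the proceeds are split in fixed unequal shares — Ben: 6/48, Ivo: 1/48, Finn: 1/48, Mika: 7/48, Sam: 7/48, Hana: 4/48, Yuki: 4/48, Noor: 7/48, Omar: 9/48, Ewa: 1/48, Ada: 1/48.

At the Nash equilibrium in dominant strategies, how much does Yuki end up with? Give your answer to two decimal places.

110.92 credits

For player j, contributing a unit is worthwhile iff 9.7 × (j's share) ≥ 1, i.e. iff j's share is at least 0.1031.
Ben, Mika, Sam, Noor and Omar are above the threshold, contributing 22 each; the remaining 6 contribute 0. Total contributed: 110.
Yuki keeps 22 and receives 9.7 × 110 × 4/48 = 88.92 from the common-amenities fund, for a payoff of 110.92.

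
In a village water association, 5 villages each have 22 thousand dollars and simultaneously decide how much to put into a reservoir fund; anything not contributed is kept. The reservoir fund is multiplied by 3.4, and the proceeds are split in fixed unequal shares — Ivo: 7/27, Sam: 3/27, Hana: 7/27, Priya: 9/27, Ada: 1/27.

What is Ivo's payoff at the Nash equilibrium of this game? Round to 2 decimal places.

For player j, contributing a unit is worthwhile iff 3.4 × (j's share) ≥ 1, i.e. iff j's share is at least 0.2941.
Only Priya (9/27) clears that bar, contributing 22; the remaining 4 contribute 0. Total contributed: 22.
Ivo keeps 22 and receives 3.4 × 22 × 7/27 = 19.39 from the reservoir fund, for a payoff of 41.39.

41.39 thousand dollars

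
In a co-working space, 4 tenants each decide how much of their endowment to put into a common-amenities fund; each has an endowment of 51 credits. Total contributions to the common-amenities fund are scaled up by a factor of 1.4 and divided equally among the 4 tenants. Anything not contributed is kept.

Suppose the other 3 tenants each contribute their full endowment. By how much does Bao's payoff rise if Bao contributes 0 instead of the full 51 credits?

33.15 credits

Switching from a contribution of 51 to 0 lets Bao keep an extra 51 credits, but lowers the common-amenities fund by 51, which costs Bao their own share of that drop: 1.4/4 × 51 = 17.85.
Net gain = 51 − 17.85 = 33.15. The private return per contributed unit (0.3500) is below 1, so free-riding is indeed the best response regardless of what the others do.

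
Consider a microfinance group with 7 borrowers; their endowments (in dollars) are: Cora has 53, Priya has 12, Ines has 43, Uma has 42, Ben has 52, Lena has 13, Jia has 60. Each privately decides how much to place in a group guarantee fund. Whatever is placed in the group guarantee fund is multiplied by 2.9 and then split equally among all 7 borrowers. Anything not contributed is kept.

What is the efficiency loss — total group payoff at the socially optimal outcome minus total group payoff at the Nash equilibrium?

522.50 dollars

The private return per contributed unit is 2.9/7 = 0.4143 < 1 for every player regardless of endowment, so the Nash equilibrium is zero contribution and the group total is Σ E_j = 53 + 12 + 43 + 42 + 52 + 13 + 60 = 275.
Each contributed unit returns 2.900 to the group, so the social optimum is full contribution by everyone: group total = 2.900 × 275 = 797.50.
Efficiency loss = (2.900 − 1) × 275 = 522.50.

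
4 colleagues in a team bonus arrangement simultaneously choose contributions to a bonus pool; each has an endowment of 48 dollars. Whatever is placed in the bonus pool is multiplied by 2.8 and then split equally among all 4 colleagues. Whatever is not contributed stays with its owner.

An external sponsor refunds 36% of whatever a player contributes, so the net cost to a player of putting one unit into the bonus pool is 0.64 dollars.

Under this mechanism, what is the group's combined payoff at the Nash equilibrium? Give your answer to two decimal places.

606.72 dollars

With the mechanism, a contributed unit returns (2.8/4) / 0.64 = 1.0938 per unit of net cost to the contributor — now above 1 — so contributing fully is weakly dominant for every player.
At the Nash equilibrium everyone contributes 48. Group total payoff = 4 × (48 × 0.36 + 2.8 × 48) = 606.72.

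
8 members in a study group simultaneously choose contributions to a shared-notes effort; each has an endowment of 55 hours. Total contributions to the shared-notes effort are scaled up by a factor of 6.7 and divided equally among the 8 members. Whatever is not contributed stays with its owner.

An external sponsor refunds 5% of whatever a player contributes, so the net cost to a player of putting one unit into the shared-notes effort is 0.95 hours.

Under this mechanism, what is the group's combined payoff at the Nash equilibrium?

Even with the mechanism, each unit contributed returns only (6.7/8) / 0.95 = 0.8816 per unit of net cost, so contributing nothing is still dominant.
Everyone keeps their endowment and the group total is 8 × 55 = 440.

440.00 hours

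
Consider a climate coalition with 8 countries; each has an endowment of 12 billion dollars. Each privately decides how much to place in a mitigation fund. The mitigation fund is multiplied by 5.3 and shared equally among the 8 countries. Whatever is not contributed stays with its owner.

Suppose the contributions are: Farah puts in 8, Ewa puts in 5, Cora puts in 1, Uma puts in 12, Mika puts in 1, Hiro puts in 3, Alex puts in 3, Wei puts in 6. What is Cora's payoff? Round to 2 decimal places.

36.84 billion dollars

Total contributed: 8 + 5 + 1 + 12 + 1 + 3 + 3 + 6 = 39.
Each receives 5.3 × 39 / 8 = 25.84 from the mitigation fund.
Cora keeps 12 − 1 = 11, so Cora's payoff is 11 + 25.84 = 36.84.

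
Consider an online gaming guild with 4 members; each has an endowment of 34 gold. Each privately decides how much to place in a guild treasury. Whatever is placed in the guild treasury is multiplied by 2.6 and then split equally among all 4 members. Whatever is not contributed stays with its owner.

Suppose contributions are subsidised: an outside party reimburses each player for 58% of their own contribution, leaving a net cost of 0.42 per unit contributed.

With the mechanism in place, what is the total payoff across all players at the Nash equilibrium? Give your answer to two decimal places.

With the mechanism, a contributed unit returns (2.6/4) / 0.42 = 1.5476 per unit of net cost to the contributor — now above 1 — so contributing fully is weakly dominant for every player.
At the Nash equilibrium everyone contributes 34. Group total payoff = 4 × (34 × 0.58 + 2.6 × 34) = 432.48.

432.48 gold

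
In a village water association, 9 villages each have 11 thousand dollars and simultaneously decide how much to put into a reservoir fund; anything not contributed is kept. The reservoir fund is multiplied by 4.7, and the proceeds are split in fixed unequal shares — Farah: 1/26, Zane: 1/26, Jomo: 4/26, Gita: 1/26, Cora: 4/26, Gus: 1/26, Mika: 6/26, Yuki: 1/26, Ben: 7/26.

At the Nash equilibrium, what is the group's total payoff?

180.40 thousand dollars

For player j, contributing a unit is worthwhile iff 4.7 × (j's share) ≥ 1, i.e. iff j's share is at least 0.2128.
The shares above 0.2128 belong to Mika and Ben, contributing 11 each; the remaining 7 contribute 0. Total contributed: 22.
The reservoir fund pays out 4.7 × 22 = 103.40 in total (split across the unequal shares, but the aggregate is all that matters for the group sum).
The 7 free-riders keep 11 each, adding 77. Group total = 77 + 103.40 = 180.40.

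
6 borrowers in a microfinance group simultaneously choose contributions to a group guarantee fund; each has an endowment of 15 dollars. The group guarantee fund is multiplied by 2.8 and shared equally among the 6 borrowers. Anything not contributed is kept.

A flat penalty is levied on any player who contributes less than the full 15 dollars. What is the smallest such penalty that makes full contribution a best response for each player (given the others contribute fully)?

8.00 dollars

Given the others contribute fully, the best deviation is to contribute 0 (any partial contribution still incurs the fine and gives up units whose private return 0.4667 is below 1).
Deviating from 15 to 0 saves 15 dollars but forfeits the deviator's share of the drop in the group guarantee fund: 2.8/6 × 15 = 7.00.
So the deviation gain is 15 − 7.00 = 8.00, and the fine must be at least 8.00 dollars to wipe it out.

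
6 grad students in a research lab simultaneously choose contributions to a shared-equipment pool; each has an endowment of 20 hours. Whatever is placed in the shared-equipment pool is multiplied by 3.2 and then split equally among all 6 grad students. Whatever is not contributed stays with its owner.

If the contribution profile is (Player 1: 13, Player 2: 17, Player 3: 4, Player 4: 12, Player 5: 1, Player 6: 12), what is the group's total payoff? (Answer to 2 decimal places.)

Total contributed: 13 + 17 + 4 + 12 + 1 + 12 = 59; total kept: 6 × 20 − 59 = 61.
The shared-equipment pool pays out 3.2 × 59 = 188.80 in aggregate.
Group total = 61 + 188.80 = 249.80.

249.80 hours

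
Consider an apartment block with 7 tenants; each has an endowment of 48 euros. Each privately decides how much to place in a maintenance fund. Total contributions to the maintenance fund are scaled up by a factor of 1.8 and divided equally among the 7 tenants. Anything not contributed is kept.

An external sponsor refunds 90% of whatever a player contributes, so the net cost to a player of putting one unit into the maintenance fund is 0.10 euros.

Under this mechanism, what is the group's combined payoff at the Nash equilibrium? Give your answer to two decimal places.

Under the mechanism each unit contributed yields (1.8/7) / 0.10 = 2.5714 back to its contributor per unit of net cost, which exceeds 1, making full contribution the dominant choice for everyone.
So the Nash equilibrium is full contribution by all 7; the group earns 7 × (48 × 0.90 + 1.8 × 48) = 907.20.

907.20 euros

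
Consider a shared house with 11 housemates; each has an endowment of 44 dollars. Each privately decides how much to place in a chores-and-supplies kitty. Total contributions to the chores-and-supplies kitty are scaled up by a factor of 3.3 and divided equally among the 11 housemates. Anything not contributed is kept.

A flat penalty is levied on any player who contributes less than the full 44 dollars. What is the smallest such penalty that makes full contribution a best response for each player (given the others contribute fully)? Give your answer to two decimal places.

30.80 dollars

Given the others contribute fully, the best deviation is to contribute 0 (any partial contribution still incurs the fine and gives up units whose private return 0.3000 is below 1).
Deviating from 44 to 0 saves 44 dollars but forfeits the deviator's share of the drop in the chores-and-supplies kitty: 3.3/11 × 44 = 13.20.
So the deviation gain is 44 − 13.20 = 30.80, and the fine must be at least 30.80 dollars to wipe it out.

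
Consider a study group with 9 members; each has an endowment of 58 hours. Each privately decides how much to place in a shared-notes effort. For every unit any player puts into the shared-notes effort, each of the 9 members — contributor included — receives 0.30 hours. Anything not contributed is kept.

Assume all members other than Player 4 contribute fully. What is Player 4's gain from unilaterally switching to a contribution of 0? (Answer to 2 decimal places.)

Switching from a contribution of 58 to 0 lets Player 4 keep an extra 58 hours, but lowers the shared-notes effort by 58, which costs Player 4 their own share of that drop: 0.30 × 58 = 17.40.
Net gain = 58 − 17.40 = 40.60. The private return per contributed unit (0.30) is below 1, so free-riding is indeed the best response regardless of what the others do.

40.60 hours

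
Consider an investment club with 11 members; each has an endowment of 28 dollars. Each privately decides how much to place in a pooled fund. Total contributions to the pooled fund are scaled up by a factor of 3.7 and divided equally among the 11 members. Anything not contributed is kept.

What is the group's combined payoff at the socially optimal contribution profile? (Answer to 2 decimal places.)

Each contributed unit returns 3.700 to the group as a whole (0.3364 to each of 11 players), which exceeds 1, so the social optimum is full contribution: group total = 3.700 × 308 = 1139.60.

1139.60 dollars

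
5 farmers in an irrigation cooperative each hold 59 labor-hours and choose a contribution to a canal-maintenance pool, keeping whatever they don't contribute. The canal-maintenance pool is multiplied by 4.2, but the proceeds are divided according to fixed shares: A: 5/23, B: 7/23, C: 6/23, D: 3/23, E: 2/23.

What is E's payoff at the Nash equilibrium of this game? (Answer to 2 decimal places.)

102.10 labor-hours

Each unit j contributes comes back to j as 4.2 × (j's share), so j prefers to contribute only if that share exceeds 1/4.2 = 0.2381; otherwise keeping the unit dominates.
B and C are above the threshold, contributing 59 each; the remaining 3 contribute 0. Total contributed: 118.
E keeps 59 and receives 4.2 × 118 × 2/23 = 43.10 from the canal-maintenance pool, for a payoff of 102.10.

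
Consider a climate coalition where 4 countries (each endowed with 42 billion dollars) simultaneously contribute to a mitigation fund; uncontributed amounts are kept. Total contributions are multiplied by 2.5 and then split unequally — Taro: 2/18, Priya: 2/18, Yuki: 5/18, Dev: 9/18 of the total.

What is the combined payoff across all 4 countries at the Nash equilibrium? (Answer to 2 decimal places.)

231.00 billion dollars

Each unit j contributes comes back to j as 2.5 × (j's share), so j prefers to contribute only if that share exceeds 1/2.5 = 0.4000; otherwise keeping the unit dominates.
Dev alone (share 9/18) is above the threshold, contributing 42; the remaining 3 contribute 0. Total contributed: 42.
The mitigation fund pays out 2.5 × 42 = 105.00 in total (split across the unequal shares, but the aggregate is all that matters for the group sum).
The 3 free-riders keep 42 each, adding 126. Group total = 126 + 105.00 = 231.00.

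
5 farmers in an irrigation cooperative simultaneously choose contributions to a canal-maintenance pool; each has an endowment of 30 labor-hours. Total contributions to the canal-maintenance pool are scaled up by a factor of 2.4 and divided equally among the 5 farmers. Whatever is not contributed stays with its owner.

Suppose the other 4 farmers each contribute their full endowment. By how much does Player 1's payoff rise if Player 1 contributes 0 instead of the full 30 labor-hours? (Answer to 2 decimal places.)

15.60 labor-hours

Switching from a contribution of 30 to 0 lets Player 1 keep an extra 30 labor-hours, but lowers the canal-maintenance pool by 30, which costs Player 1 their own share of that drop: 2.4/5 × 30 = 14.40.
Net gain = 30 − 14.40 = 15.60. The private return per contributed unit (0.4800) is below 1, so free-riding is indeed the best response regardless of what the others do.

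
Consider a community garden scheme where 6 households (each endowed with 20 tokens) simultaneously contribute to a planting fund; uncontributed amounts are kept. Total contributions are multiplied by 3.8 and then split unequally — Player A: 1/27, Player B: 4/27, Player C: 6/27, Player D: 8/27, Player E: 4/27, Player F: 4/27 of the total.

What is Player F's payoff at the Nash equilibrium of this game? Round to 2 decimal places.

A player with share s gets back 3.8·s per unit contributed, so full contribution is dominant for anyone with s > 1/3.8 = 0.2632 and zero contribution is dominant for anyone below.
The only share above 0.2632 is Player D's 8/27, contributing 20; the remaining 5 contribute 0. Total contributed: 20.
Player F keeps 20 and receives 3.8 × 20 × 4/27 = 11.26 from the planting fund, for a payoff of 31.26.

31.26 tokens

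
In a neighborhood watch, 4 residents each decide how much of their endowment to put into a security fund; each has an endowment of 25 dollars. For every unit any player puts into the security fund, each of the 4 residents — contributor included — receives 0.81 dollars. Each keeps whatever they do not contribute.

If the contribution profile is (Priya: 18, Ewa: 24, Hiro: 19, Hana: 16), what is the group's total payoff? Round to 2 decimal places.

Total contributed: 18 + 24 + 19 + 16 = 77; total kept: 4 × 25 − 77 = 23.
The security fund pays out 0.81 × 4 × 77 = 249.48 in aggregate.
Group total = 23 + 249.48 = 272.48.

272.48 dollars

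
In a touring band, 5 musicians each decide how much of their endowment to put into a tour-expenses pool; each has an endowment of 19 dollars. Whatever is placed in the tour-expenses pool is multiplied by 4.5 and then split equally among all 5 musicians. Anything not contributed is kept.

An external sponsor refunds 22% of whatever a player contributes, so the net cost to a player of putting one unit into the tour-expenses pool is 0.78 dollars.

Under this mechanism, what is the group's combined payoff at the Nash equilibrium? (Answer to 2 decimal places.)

The effective private return per unit is now (4.5/5) / 0.78 = 1.1538 > 1, so every player's dominant strategy flips to full contribution.
At the Nash equilibrium everyone contributes 19. Group total payoff = 5 × (19 × 0.22 + 4.5 × 19) = 448.40.

448.40 dollars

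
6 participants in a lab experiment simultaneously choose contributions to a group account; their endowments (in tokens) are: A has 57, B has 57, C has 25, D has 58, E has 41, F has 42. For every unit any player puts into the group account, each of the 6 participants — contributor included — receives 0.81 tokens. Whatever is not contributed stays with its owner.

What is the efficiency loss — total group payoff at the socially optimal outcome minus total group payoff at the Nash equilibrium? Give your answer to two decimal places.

1080.80 tokens

The private return per contributed unit is 0.81 < 1 for everyone, so the Nash equilibrium is zero contribution and the group total is Σ E_j = 57 + 57 + 25 + 58 + 41 + 42 = 280.
Each contributed unit returns 4.860 to the group, so the social optimum is full contribution by everyone: group total = 4.860 × 280 = 1360.80.
Efficiency loss = (4.860 − 1) × 280 = 1080.80.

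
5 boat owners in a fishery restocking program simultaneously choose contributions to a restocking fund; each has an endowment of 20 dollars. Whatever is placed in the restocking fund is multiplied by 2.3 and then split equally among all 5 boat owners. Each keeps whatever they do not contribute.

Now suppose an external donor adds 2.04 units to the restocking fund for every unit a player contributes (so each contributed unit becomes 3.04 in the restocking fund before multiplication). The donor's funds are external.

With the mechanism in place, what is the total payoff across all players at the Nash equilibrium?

With the mechanism, a contributed unit returns 2.3 × 3.04 / 5 = 1.3984 per unit of net cost to the contributor — now above 1 — so contributing fully is weakly dominant for every player.
At the Nash equilibrium everyone contributes 20. Group total payoff = 2.3 × 3.04 × 100 = 699.20.

699.20 dollars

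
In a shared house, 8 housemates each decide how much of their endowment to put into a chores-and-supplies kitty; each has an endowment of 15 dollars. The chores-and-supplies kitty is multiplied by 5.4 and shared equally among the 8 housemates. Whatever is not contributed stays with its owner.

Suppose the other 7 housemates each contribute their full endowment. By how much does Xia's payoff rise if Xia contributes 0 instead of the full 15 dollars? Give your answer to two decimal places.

4.88 dollars

Switching from a contribution of 15 to 0 lets Xia keep an extra 15 dollars, but lowers the chores-and-supplies kitty by 15, which costs Xia their own share of that drop: 5.4/8 × 15 = 10.12.
Net gain = 15 − 10.12 = 4.88. The private return per contributed unit (0.6750) is below 1, so free-riding is indeed the best response regardless of what the others do.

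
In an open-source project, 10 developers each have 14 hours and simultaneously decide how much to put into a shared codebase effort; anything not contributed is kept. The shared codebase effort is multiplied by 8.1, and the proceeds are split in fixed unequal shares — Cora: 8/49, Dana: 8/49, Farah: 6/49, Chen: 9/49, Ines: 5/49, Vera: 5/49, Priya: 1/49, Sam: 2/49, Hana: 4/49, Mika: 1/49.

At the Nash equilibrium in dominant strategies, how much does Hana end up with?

Each unit j contributes comes back to j as 8.1 × (j's share), so j prefers to contribute only if that share exceeds 1/8.1 = 0.1235; otherwise keeping the unit dominates.
Cora, Dana and Chen clear that bar, contributing 14 each; the remaining 7 contribute 0. Total contributed: 42.
Hana keeps 14 and receives 8.1 × 42 × 4/49 = 27.77 from the shared codebase effort, for a payoff of 41.77.

41.77 hours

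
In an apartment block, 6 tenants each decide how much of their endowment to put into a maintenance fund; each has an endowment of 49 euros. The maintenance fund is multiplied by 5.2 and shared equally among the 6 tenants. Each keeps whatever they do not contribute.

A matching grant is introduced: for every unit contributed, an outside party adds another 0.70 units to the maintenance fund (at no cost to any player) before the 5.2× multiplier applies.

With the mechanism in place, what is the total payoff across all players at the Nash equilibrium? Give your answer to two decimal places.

2598.96 euros

Under the mechanism each unit contributed yields 5.2 × 1.70 / 6 = 1.4733 back to its contributor per unit of net cost, which exceeds 1, making full contribution the dominant choice for everyone.
So the Nash equilibrium is full contribution by all 6; the group earns 5.2 × 1.70 × 294 = 2598.96.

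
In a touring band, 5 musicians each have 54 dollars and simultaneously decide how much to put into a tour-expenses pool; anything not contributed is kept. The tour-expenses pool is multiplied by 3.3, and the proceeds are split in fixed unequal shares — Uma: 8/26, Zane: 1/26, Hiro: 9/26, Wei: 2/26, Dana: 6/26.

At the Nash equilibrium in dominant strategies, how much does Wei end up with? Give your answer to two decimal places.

81.42 dollars

Player j's private return per contributed unit is 3.3 × (j's share). Contributing is weakly dominant for j when that share is at least 1/3.3 = 0.3030, and contributing 0 is dominant otherwise.
Uma and Hiro clear that bar, contributing 54 each; the remaining 3 contribute 0. Total contributed: 108.
Wei keeps 54 and receives 3.3 × 108 × 2/26 = 27.42 from the tour-expenses pool, for a payoff of 81.42.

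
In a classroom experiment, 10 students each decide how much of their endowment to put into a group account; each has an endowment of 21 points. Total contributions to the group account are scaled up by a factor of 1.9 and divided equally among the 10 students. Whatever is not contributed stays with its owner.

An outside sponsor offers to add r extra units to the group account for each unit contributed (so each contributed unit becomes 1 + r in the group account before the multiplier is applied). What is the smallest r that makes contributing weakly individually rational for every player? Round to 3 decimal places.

With matching at rate r, one contributed unit becomes (1 + r) in the group account and returns 1.9 × (1 + r) / 10 to the contributor.
Setting this equal to 1: 1 + r = 10/1.9 = 5.2632.
So the minimum matching rate is r = 5.2632 − 1 = 4.263.

4.263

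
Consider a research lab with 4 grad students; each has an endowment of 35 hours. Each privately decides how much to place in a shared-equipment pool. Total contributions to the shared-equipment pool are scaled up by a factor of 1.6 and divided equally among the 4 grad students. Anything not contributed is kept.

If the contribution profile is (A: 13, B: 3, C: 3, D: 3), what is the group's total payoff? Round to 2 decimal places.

Total contributed: 13 + 3 + 3 + 3 = 22; total kept: 4 × 35 − 22 = 118.
The shared-equipment pool pays out 1.6 × 22 = 35.20 in aggregate.
Group total = 118 + 35.20 = 153.20.

153.20 hours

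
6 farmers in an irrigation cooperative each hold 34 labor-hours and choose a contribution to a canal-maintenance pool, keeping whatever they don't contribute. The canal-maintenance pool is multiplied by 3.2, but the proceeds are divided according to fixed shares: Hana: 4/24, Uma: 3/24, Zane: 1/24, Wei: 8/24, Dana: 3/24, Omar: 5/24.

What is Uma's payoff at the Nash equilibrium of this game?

47.60 labor-hours

A player with share s gets back 3.2·s per unit contributed, so full contribution is dominant for anyone with s > 1/3.2 = 0.3125 and zero contribution is dominant for anyone below.
Only Wei (8/24) clears that bar, contributing 34; the remaining 5 contribute 0. Total contributed: 34.
Uma keeps 34 and receives 3.2 × 34 × 3/24 = 13.60 from the canal-maintenance pool, for a payoff of 47.60.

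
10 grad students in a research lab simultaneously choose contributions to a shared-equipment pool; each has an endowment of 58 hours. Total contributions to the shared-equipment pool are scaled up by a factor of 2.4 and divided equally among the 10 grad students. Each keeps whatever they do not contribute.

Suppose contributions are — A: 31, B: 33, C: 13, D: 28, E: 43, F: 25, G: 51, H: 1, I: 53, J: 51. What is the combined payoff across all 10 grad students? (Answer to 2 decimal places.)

Total contributed: 31 + 33 + 13 + 28 + 43 + 25 + 51 + 1 + 53 + 51 = 329; total kept: 10 × 58 − 329 = 251.
The shared-equipment pool pays out 2.4 × 329 = 789.60 in aggregate.
Group total = 251 + 789.60 = 1040.60.

1040.60 hours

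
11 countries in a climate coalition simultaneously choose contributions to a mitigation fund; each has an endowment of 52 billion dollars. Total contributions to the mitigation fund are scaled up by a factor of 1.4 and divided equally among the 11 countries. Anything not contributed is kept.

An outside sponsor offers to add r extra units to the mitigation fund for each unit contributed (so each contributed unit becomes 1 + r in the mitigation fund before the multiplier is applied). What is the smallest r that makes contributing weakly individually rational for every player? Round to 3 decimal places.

6.857

With matching at rate r, one contributed unit becomes (1 + r) in the mitigation fund and returns 1.4 × (1 + r) / 11 to the contributor.
Setting this equal to 1: 1 + r = 11/1.4 = 7.8571.
So the minimum matching rate is r = 7.8571 − 1 = 6.857.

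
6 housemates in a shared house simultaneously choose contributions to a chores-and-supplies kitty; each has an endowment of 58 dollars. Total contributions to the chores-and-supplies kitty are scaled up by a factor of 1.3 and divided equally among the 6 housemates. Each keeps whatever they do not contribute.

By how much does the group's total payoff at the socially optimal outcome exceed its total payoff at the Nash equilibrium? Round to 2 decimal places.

Each contributed unit returns 1.3/6 = 0.2167 to its contributor — below 1 — so contributing 0 is dominant for every player. At the Nash equilibrium everyone keeps their 58, and the group total is 6 × 58 = 348.
Each contributed unit returns 1.300 to the group as a whole (0.2167 to each of 6 players), which exceeds 1, so the social optimum is full contribution: group total = 1.300 × 348 = 452.40.
Efficiency loss = 452.40 − 348 = 104.40.

104.40 dollars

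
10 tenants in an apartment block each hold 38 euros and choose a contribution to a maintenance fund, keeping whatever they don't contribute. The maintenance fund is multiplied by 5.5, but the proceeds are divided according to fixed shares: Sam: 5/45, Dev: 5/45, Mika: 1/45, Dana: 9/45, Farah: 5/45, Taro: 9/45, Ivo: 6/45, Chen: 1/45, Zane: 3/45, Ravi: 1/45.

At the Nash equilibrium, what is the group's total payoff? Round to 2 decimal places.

722.00 euros

Player j's private return per contributed unit is 5.5 × (j's share). Contributing is weakly dominant for j when that share is at least 1/5.5 = 0.1818, and contributing 0 is dominant otherwise.
Dana and Taro are above the threshold, contributing 38 each; the remaining 8 contribute 0. Total contributed: 76.
The maintenance fund pays out 5.5 × 76 = 418.00 in total (split across the unequal shares, but the aggregate is all that matters for the group sum).
The 8 free-riders keep 38 each, adding 304. Group total = 304 + 418.00 = 722.00.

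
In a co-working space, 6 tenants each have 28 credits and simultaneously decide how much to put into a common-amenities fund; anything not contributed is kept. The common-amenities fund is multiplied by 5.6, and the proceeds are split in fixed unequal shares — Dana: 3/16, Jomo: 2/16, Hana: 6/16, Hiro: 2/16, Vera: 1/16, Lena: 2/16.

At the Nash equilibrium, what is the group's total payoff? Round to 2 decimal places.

Player j's private return per contributed unit is 5.6 × (j's share). Contributing is weakly dominant for j when that share is at least 1/5.6 = 0.1786, and contributing 0 is dominant otherwise.
Dana and Hana are above the threshold, contributing 28 each; the remaining 4 contribute 0. Total contributed: 56.
The common-amenities fund pays out 5.6 × 56 = 313.60 in total (split across the unequal shares, but the aggregate is all that matters for the group sum).
The 4 free-riders keep 28 each, adding 112. Group total = 112 + 313.60 = 425.60.

425.60 credits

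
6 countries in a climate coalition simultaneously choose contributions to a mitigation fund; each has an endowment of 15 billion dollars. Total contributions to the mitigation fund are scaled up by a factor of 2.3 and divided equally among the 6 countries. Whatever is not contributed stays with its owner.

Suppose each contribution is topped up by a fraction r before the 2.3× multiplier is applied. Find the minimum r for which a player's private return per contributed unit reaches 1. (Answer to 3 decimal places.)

With matching at rate r, one contributed unit becomes (1 + r) in the mitigation fund and returns 2.3 × (1 + r) / 6 to the contributor.
Setting this equal to 1: 1 + r = 6/2.3 = 2.6087.
So the minimum matching rate is r = 2.6087 − 1 = 1.609.

1.609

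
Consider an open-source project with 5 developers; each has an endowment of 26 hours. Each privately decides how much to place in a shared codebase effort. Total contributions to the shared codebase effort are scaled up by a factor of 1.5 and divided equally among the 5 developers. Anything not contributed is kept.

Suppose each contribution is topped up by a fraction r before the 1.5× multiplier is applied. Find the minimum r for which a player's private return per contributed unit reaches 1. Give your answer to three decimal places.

With matching at rate r, one contributed unit becomes (1 + r) in the shared codebase effort and returns 1.5 × (1 + r) / 5 to the contributor.
Setting this equal to 1: 1 + r = 5/1.5 = 3.3333.
So the minimum matching rate is r = 3.3333 − 1 = 2.333.

2.333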